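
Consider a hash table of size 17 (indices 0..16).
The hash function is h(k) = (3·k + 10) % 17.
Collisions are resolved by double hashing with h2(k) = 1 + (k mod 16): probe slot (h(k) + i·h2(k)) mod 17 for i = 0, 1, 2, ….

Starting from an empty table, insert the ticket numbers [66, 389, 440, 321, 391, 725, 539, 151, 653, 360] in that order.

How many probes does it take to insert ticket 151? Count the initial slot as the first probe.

66: h=4 => slot 4
389: h=4, h2=6, probe 4,10 => slot 10
440: h=4, h2=9, probe 4,13 => slot 13
321: h=4, h2=2, probe 4,6 => slot 6
391: h=10, h2=8, probe 10,1 => slot 1
725: h=9 => slot 9
539: h=12 => slot 12
151: h=4, h2=8, probe 4,12,3 => slot 3
653: h=14 => slot 14
360: h=2 => slot 2
Table: [—, 391, 360, 151, 66, —, 321, —, —, 725, 389, —, 539, 440, 653, —, —]

3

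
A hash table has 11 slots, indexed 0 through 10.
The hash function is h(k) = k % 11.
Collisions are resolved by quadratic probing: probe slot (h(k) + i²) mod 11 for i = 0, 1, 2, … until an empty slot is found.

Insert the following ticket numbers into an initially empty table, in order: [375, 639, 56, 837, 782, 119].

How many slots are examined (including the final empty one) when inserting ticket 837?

4

375: h=1 → slot 1
639: h=1, probe 1,2 → slot 2
56: h=1, probe 1,2,5 → slot 5
837: h=1, probe 1,2,5,10 → slot 10
782: h=1, probe 1,2,5,10,6 → slot 6
119: h=9 → slot 9
Table: [_, 375, 639, _, _, 56, 782, _, _, 119, 837]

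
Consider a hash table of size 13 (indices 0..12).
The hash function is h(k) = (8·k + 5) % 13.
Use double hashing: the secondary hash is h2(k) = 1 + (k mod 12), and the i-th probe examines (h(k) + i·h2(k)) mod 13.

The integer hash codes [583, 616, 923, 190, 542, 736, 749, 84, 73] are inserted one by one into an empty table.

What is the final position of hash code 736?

Insert 583: h=2, slot 2 empty → index 2.
Insert 616: h=6, slot 6 empty → index 6.
Insert 923: h=5, slot 5 empty → index 5.
Insert 190: h=4, slot 4 empty → index 4.
Insert 542: h=12, slot 12 empty → index 12.
Insert 736: h=4, h2=5, slot 4 occupied → index 9.
Insert 749: h=4, h2=6, slot 4 occupied → index 10.
Insert 84: h=1, slot 1 empty → index 1.
Insert 73: h=4, h2=2, slots 4,6 occupied → index 8.
Table: [., 84, 583, ., 190, 923, 616, ., 73, 736, 749, ., 542]

9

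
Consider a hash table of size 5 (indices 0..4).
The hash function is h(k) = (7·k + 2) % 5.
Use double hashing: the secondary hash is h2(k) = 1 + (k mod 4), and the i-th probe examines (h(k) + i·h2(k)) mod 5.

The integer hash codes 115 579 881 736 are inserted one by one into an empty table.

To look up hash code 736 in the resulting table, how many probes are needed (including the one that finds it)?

115 hashes to 2; slot 2 is free -> place at 2.
579 hashes to 0; slot 0 is free -> place at 0.
881 hashes to 4; slot 4 is free -> place at 4.
736 hashes to 4, h2=1; 4,0 taken -> place at 1.
Table: [579, 736, 115, _, 881]
Lookup 736: h=4, h2=1, probe 4,0,1 → found at 1.

3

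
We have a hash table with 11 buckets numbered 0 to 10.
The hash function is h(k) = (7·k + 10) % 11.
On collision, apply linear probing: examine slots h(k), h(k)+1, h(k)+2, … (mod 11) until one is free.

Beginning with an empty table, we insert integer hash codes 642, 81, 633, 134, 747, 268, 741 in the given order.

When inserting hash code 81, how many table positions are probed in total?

642 hashes to 5; slot 5 is free -> place at 5.
81 hashes to 5; 5 taken -> place at 6.
633 hashes to 8; slot 8 is free -> place at 8.
134 hashes to 2; slot 2 is free -> place at 2.
747 hashes to 3; slot 3 is free -> place at 3.
268 hashes to 5; 5,6 taken -> place at 7.
741 hashes to 5; 5,6,7,8 taken -> place at 9.
Table: [∅, ∅, 134, 747, ∅, 642, 81, 268, 633, 741, ∅]

2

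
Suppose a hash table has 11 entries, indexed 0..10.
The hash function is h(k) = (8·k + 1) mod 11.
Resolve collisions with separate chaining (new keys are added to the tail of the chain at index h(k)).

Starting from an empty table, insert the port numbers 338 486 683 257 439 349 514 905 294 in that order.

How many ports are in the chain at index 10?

4

338 → bucket 10
486 → bucket 6
683 → bucket 9
257 → bucket 0
439 → bucket 4
349 → bucket 10 (collision)
514 → bucket 10 (collision)
905 → bucket 3
294 → bucket 10 (collision)
Final buckets:
0: 257
1: -
2: -
3: 905
4: 439
5: -
6: 486
7: -
8: -
9: 683
10: 338 -> 349 -> 514 -> 294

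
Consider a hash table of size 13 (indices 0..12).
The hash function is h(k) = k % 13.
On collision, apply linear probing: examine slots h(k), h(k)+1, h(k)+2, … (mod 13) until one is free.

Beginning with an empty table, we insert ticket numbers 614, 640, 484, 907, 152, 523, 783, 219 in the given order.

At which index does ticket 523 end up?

614 hashes to 3; slot 3 is free => place at 3.
640 hashes to 3; 3 taken => place at 4.
484 hashes to 3; 3,4 taken => place at 5.
907 hashes to 10; slot 10 is free => place at 10.
152 hashes to 9; slot 9 is free => place at 9.
523 hashes to 3; 3,4,5 taken => place at 6.
783 hashes to 3; 3,4,5,6 taken => place at 7.
219 hashes to 11; slot 11 is free => place at 11.
Table: [-, -, -, 614, 640, 484, 523, 783, -, 152, 907, 219, -]

6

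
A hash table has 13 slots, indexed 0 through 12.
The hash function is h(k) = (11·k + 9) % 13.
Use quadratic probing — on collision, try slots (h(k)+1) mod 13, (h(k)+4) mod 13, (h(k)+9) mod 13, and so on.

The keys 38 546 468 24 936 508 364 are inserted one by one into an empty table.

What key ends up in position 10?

38: h=11 => slot 11
546: h=9 => slot 9
468: h=9, probe 9,10 => slot 10
24: h=0 => slot 0
936: h=9, probe 9,10,0,5 => slot 5
508: h=7 => slot 7
364: h=9, probe 9,10,0,5,12 => slot 12
Table: [24, ∅, ∅, ∅, ∅, 936, ∅, 508, ∅, 546, 468, 38, 364]

468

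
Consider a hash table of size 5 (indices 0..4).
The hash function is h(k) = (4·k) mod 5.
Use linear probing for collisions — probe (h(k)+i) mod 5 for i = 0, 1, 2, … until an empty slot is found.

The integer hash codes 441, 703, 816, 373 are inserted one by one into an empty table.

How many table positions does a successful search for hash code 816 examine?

2

441: h=4 => slot 4
703: h=2 => slot 2
816: h=4, probe 4,0 => slot 0
373: h=2, probe 2,3 => slot 3
Table: [816, _, 703, 373, 441]
Lookup 816: h=4, probe 4,0 → found at 0.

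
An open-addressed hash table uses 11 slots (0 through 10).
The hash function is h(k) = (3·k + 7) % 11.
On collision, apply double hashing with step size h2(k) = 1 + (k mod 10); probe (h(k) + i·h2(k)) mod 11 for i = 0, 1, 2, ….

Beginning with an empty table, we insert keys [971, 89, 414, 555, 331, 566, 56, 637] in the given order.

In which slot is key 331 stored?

971: h=5 → slot 5
89: h=10 → slot 10
414: h=6 → slot 6
555: h=0 → slot 0
331: h=10, h2=2, probe 10,1 → slot 1
566: h=0, h2=7, probe 0,7 → slot 7
56: h=10, h2=7, probe 10,6,2 → slot 2
637: h=4 → slot 4
Table: [555, 331, 56, ., 637, 971, 414, 566, ., ., 89]

1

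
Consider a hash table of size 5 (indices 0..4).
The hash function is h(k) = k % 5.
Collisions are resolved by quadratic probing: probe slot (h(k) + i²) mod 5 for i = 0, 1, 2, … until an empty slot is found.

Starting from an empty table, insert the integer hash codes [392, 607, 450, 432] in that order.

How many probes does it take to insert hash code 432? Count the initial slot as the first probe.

Insert 392: h=2, slot 2 empty -> index 2.
Insert 607: h=2, slot 2 occupied -> index 3.
Insert 450: h=0, slot 0 empty -> index 0.
Insert 432: h=2, slots 2,3 occupied -> index 1.
Table: [450, 432, 392, 607, _]

3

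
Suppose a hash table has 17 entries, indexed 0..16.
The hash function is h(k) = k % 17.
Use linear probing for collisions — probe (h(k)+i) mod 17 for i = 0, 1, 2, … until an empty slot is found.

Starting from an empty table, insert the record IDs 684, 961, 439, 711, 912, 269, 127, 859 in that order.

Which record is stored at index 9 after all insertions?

Insert 684: h=4, slot 4 empty → index 4.
Insert 961: h=9, slot 9 empty → index 9.
Insert 439: h=14, slot 14 empty → index 14.
Insert 711: h=14, slot 14 occupied → index 15.
Insert 912: h=11, slot 11 empty → index 11.
Insert 269: h=14, slots 14,15 occupied → index 16.
Insert 127: h=8, slot 8 empty → index 8.
Insert 859: h=9, slot 9 occupied → index 10.
Table: [-, -, -, -, 684, -, -, -, 127, 961, 859, 912, -, -, 439, 711, 269]

961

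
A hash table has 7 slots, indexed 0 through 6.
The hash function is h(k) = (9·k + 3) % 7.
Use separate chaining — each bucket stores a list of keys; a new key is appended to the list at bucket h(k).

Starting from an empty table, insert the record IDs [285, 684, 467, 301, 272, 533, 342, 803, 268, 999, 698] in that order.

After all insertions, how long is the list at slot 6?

285 -> bucket 6
684 -> bucket 6 (collision)
467 -> bucket 6 (collision)
301 -> bucket 3
272 -> bucket 1
533 -> bucket 5
342 -> bucket 1 (collision)
803 -> bucket 6 (collision)
268 -> bucket 0
999 -> bucket 6 (collision)
698 -> bucket 6 (collision)
Final buckets:
0: 268
1: 272 -> 342
2: ∅
3: 301
4: ∅
5: 533
6: 285 -> 684 -> 467 -> 803 -> 999 -> 698

6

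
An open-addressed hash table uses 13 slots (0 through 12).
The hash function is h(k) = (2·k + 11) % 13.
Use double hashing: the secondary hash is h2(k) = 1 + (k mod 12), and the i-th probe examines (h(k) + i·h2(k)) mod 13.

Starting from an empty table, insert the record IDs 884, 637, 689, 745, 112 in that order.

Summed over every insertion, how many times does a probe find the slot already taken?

884 hashes to 11; slot 11 is free => place at 11.
637 hashes to 11, h2=2; 11 taken => place at 0.
689 hashes to 11, h2=6; 11 taken => place at 4.
745 hashes to 6; slot 6 is free => place at 6.
112 hashes to 1; slot 1 is free => place at 1.
Table: [637, 112, ∅, ∅, 689, ∅, 745, ∅, ∅, ∅, ∅, 884, ∅]

2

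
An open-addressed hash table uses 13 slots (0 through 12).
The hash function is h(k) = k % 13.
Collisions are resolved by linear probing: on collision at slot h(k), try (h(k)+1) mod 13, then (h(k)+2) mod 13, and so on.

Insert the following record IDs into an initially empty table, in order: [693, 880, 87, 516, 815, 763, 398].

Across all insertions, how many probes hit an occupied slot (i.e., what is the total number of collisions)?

10

Insert 693: h=4, slot 4 empty => index 4.
Insert 880: h=9, slot 9 empty => index 9.
Insert 87: h=9, slot 9 occupied => index 10.
Insert 516: h=9, slots 9,10 occupied => index 11.
Insert 815: h=9, slots 9,10,11 occupied => index 12.
Insert 763: h=9, slots 9,10,11,12 occupied => index 0.
Insert 398: h=8, slot 8 empty => index 8.
Table: [763, -, -, -, 693, -, -, -, 398, 880, 87, 516, 815]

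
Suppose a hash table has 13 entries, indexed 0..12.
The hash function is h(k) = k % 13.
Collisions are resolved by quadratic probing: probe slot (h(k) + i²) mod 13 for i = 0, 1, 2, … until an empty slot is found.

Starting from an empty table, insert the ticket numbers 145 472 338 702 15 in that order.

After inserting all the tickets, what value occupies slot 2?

145: h=2 => slot 2
472: h=4 => slot 4
338: h=0 => slot 0
702: h=0, probe 0,1 => slot 1
15: h=2, probe 2,3 => slot 3
Table: [338, 702, 145, 15, 472, ., ., ., ., ., ., ., .]

145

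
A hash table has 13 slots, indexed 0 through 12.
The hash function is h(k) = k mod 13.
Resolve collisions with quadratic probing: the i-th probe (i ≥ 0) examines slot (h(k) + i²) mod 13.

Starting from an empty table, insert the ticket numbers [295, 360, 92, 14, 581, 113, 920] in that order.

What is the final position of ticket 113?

295 hashes to 9; slot 9 is free → place at 9.
360 hashes to 9; 9 taken → place at 10.
92 hashes to 1; slot 1 is free → place at 1.
14 hashes to 1; 1 taken → place at 2.
581 hashes to 9; 9,10 taken → place at 0.
113 hashes to 9; 9,10,0 taken → place at 5.
920 hashes to 10; 10 taken → place at 11.
Table: [581, 92, 14, _, _, 113, _, _, _, 295, 360, 920, _]

5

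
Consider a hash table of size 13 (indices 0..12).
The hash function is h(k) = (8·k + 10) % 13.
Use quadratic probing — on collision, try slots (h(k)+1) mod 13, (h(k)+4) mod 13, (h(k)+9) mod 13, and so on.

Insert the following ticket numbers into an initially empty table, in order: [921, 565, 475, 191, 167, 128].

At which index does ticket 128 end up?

921: h=7 => slot 7
565: h=6 => slot 6
475: h=1 => slot 1
191: h=4 => slot 4
167: h=7, probe 7,8 => slot 8
128: h=7, probe 7,8,11 => slot 11
Table: [—, 475, —, —, 191, —, 565, 921, 167, —, —, 128, —]

11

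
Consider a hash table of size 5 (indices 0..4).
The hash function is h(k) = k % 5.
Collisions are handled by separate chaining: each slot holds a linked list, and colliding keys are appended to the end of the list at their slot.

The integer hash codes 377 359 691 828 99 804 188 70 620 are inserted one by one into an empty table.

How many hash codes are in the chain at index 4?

3

Insert 377: h=2, bucket 2 empty → new chain.
Insert 359: h=4, bucket 4 empty → new chain.
Insert 691: h=1, bucket 1 empty → new chain.
Insert 828: h=3, bucket 3 empty → new chain.
Insert 99: h=4, bucket 4 nonempty → append to chain.
Insert 804: h=4, bucket 4 nonempty → append to chain.
Insert 188: h=3, bucket 3 nonempty → append to chain.
Insert 70: h=0, bucket 0 empty → new chain.
Insert 620: h=0, bucket 0 nonempty → append to chain.
Final buckets:
0: 70 -> 620
1: 691
2: 377
3: 828 -> 188
4: 359 -> 99 -> 804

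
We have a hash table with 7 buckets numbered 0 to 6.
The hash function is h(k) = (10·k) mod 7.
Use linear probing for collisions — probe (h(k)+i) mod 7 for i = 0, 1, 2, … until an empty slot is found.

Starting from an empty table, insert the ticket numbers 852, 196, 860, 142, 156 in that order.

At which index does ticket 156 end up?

2

852 hashes to 1; slot 1 is free => place at 1.
196 hashes to 0; slot 0 is free => place at 0.
860 hashes to 4; slot 4 is free => place at 4.
142 hashes to 6; slot 6 is free => place at 6.
156 hashes to 6; 6,0,1 taken => place at 2.
Table: [196, 852, 156, —, 860, —, 142]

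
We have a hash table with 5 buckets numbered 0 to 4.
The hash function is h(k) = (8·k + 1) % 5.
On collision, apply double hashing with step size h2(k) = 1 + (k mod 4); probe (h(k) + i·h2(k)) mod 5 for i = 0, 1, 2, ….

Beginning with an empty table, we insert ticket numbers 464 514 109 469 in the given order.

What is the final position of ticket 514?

464: h=3 -> slot 3
514: h=3, h2=3, probe 3,1 -> slot 1
109: h=3, h2=2, probe 3,0 -> slot 0
469: h=3, h2=2, probe 3,0,2 -> slot 2
Table: [109, 514, 469, 464, —]

1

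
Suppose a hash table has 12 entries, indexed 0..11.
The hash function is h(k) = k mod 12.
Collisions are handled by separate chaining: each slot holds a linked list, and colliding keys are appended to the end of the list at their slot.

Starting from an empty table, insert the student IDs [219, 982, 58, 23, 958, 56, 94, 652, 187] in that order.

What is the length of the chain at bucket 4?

1

Insert 219: h=3, bucket 3 empty -> new chain.
Insert 982: h=10, bucket 10 empty -> new chain.
Insert 58: h=10, bucket 10 nonempty -> append to chain.
Insert 23: h=11, bucket 11 empty -> new chain.
Insert 958: h=10, bucket 10 nonempty -> append to chain.
Insert 56: h=8, bucket 8 empty -> new chain.
Insert 94: h=10, bucket 10 nonempty -> append to chain.
Insert 652: h=4, bucket 4 empty -> new chain.
Insert 187: h=7, bucket 7 empty -> new chain.
Final buckets:
0: -
1: -
2: -
3: 219
4: 652
5: -
6: -
7: 187
8: 56
9: -
10: 982 -> 58 -> 958 -> 94
11: 23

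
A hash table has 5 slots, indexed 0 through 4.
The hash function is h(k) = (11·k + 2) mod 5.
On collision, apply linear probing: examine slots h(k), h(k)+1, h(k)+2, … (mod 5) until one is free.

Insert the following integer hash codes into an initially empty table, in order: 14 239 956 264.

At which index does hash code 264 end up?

4

14 hashes to 1; slot 1 is free → place at 1.
239 hashes to 1; 1 taken → place at 2.
956 hashes to 3; slot 3 is free → place at 3.
264 hashes to 1; 1,2,3 taken → place at 4.
Table: [—, 14, 239, 956, 264]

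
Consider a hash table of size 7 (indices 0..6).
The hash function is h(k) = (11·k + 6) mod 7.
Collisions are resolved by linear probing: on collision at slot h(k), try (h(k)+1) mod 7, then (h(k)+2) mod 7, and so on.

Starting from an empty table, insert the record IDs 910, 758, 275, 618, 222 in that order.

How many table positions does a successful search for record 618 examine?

Insert 910: h=6, slot 6 empty → index 6.
Insert 758: h=0, slot 0 empty → index 0.
Insert 275: h=0, slot 0 occupied → index 1.
Insert 618: h=0, slots 0,1 occupied → index 2.
Insert 222: h=5, slot 5 empty → index 5.
Table: [758, 275, 618, _, _, 222, 910]
Lookup 618: h=0, probe 0,1,2 → found at 2.

3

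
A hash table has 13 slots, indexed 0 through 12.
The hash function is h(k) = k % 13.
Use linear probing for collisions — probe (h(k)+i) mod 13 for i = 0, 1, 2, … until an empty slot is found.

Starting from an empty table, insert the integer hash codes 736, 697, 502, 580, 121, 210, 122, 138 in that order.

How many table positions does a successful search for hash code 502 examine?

736: h=8 → slot 8
697: h=8, probe 8,9 → slot 9
502: h=8, probe 8,9,10 → slot 10
580: h=8, probe 8,9,10,11 → slot 11
121: h=4 → slot 4
210: h=2 → slot 2
122: h=5 → slot 5
138: h=8, probe 8,9,10,11,12 → slot 12
Table: [., ., 210, ., 121, 122, ., ., 736, 697, 502, 580, 138]
Lookup 502: h=8, probe 8,9,10 → found at 10.

3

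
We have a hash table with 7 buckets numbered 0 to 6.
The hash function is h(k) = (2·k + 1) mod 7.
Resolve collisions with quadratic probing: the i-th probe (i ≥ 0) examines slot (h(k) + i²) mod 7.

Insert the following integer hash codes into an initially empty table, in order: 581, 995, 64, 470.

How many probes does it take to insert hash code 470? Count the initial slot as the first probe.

581 hashes to 1; slot 1 is free -> place at 1.
995 hashes to 3; slot 3 is free -> place at 3.
64 hashes to 3; 3 taken -> place at 4.
470 hashes to 3; 3,4 taken -> place at 0.
Table: [470, 581, ., 995, 64, ., .]

3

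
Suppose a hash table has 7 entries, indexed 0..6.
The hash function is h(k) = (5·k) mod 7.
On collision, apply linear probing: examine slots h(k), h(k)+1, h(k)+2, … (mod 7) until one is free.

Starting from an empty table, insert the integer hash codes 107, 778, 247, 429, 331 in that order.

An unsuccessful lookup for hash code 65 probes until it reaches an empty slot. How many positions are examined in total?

6

107 hashes to 3; slot 3 is free => place at 3.
778 hashes to 5; slot 5 is free => place at 5.
247 hashes to 3; 3 taken => place at 4.
429 hashes to 3; 3,4,5 taken => place at 6.
331 hashes to 3; 3,4,5,6 taken => place at 0.
Table: [331, ∅, ∅, 107, 247, 778, 429]
Lookup 65: h=3, probe 3,4,5,6,0,1 → slot 1 empty, not found.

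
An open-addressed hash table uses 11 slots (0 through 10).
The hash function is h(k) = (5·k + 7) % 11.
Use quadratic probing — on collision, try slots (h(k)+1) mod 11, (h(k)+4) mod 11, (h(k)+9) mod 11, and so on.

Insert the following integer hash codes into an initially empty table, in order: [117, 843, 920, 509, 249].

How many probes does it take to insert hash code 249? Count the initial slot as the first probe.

Insert 117: h=9, slot 9 empty → index 9.
Insert 843: h=9, slot 9 occupied → index 10.
Insert 920: h=9, slots 9,10 occupied → index 2.
Insert 509: h=0, slot 0 empty → index 0.
Insert 249: h=9, slots 9,10,2 occupied → index 7.
Table: [509, _, 920, _, _, _, _, 249, _, 117, 843]

4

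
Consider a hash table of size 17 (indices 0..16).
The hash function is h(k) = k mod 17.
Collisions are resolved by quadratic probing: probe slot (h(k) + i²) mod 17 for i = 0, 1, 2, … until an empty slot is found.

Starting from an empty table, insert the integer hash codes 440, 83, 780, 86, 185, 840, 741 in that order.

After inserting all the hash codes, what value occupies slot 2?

440 hashes to 15; slot 15 is free => place at 15.
83 hashes to 15; 15 taken => place at 16.
780 hashes to 15; 15,16 taken => place at 2.
86 hashes to 1; slot 1 is free => place at 1.
185 hashes to 15; 15,16,2 taken => place at 7.
840 hashes to 7; 7 taken => place at 8.
741 hashes to 10; slot 10 is free => place at 10.
Table: [∅, 86, 780, ∅, ∅, ∅, ∅, 185, 840, ∅, 741, ∅, ∅, ∅, ∅, 440, 83]

780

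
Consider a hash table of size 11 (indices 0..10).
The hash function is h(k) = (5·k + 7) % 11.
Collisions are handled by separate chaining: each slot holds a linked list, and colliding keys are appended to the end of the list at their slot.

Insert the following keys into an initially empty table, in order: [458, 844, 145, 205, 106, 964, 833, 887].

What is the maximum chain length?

5

Insert 458: h=9, bucket 9 empty → new chain.
Insert 844: h=3, bucket 3 empty → new chain.
Insert 145: h=6, bucket 6 empty → new chain.
Insert 205: h=9, bucket 9 nonempty → append to chain.
Insert 106: h=9, bucket 9 nonempty → append to chain.
Insert 964: h=9, bucket 9 nonempty → append to chain.
Insert 833: h=3, bucket 3 nonempty → append to chain.
Insert 887: h=9, bucket 9 nonempty → append to chain.
Final buckets:
0: _
1: _
2: _
3: 844 -> 833
4: _
5: _
6: 145
7: _
8: _
9: 458 -> 205 -> 106 -> 964 -> 887
10: _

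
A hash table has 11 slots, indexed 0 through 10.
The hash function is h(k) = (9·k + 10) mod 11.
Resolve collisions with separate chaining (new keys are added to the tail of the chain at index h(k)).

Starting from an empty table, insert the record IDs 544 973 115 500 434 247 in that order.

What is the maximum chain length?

6

Insert 544: h=0, bucket 0 empty → new chain.
Insert 973: h=0, bucket 0 nonempty → append to chain.
Insert 115: h=0, bucket 0 nonempty → append to chain.
Insert 500: h=0, bucket 0 nonempty → append to chain.
Insert 434: h=0, bucket 0 nonempty → append to chain.
Insert 247: h=0, bucket 0 nonempty → append to chain.
Final buckets:
0: 544 -> 973 -> 115 -> 500 -> 434 -> 247
1: ∅
2: ∅
3: ∅
4: ∅
5: ∅
6: ∅
7: ∅
8: ∅
9: ∅
10: ∅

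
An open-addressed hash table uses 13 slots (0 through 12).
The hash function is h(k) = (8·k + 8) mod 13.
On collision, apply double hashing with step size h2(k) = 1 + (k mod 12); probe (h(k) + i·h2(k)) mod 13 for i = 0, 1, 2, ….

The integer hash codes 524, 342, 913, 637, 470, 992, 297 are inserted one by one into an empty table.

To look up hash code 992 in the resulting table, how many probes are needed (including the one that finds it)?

Insert 524: h=1, slot 1 empty → index 1.
Insert 342: h=1, h2=7, slot 1 occupied → index 8.
Insert 913: h=6, slot 6 empty → index 6.
Insert 637: h=8, h2=2, slot 8 occupied → index 10.
Insert 470: h=11, slot 11 empty → index 11.
Insert 992: h=1, h2=9, slots 1,10,6 occupied → index 2.
Insert 297: h=5, slot 5 empty → index 5.
Table: [., 524, 992, ., ., 297, 913, ., 342, ., 637, 470, .]
Lookup 992: h=1, h2=9, probe 1,10,6,2 → found at 2.

4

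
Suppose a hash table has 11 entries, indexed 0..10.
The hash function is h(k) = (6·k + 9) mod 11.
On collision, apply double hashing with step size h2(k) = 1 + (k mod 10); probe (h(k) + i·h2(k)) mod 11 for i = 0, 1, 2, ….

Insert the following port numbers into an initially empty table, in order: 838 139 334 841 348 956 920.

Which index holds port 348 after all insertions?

Insert 838: h=10, slot 10 empty → index 10.
Insert 139: h=7, slot 7 empty → index 7.
Insert 334: h=0, slot 0 empty → index 0.
Insert 841: h=6, slot 6 empty → index 6.
Insert 348: h=7, h2=9, slot 7 occupied → index 5.
Insert 956: h=3, slot 3 empty → index 3.
Insert 920: h=7, h2=1, slot 7 occupied → index 8.
Table: [334, -, -, 956, -, 348, 841, 139, 920, -, 838]

5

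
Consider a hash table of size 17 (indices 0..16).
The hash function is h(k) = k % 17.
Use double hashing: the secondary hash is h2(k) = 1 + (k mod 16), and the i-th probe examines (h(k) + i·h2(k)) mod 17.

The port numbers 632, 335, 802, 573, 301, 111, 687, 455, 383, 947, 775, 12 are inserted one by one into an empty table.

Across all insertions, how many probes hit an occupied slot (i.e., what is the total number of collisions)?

14

632: h=3 → slot 3
335: h=12 → slot 12
802: h=3, h2=3, probe 3,6 → slot 6
573: h=12, h2=14, probe 12,9 → slot 9
301: h=12, h2=14, probe 12,9,6,3,0 → slot 0
111: h=9, h2=16, probe 9,8 → slot 8
687: h=7 → slot 7
455: h=13 → slot 13
383: h=9, h2=16, probe 9,8,7,6,5 → slot 5
947: h=12, h2=4, probe 12,16 → slot 16
775: h=10 → slot 10
12: h=12, h2=13, probe 12,8,4 → slot 4
Table: [301, _, _, 632, 12, 383, 802, 687, 111, 573, 775, _, 335, 455, _, _, 947]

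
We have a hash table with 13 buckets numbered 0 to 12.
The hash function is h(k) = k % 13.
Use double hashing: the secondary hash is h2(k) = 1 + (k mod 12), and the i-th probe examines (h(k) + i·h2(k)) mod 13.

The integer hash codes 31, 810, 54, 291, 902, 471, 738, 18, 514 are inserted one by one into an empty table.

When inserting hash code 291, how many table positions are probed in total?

Insert 31: h=5, slot 5 empty -> index 5.
Insert 810: h=4, slot 4 empty -> index 4.
Insert 54: h=2, slot 2 empty -> index 2.
Insert 291: h=5, h2=4, slot 5 occupied -> index 9.
Insert 902: h=5, h2=3, slot 5 occupied -> index 8.
Insert 471: h=3, slot 3 empty -> index 3.
Insert 738: h=10, slot 10 empty -> index 10.
Insert 18: h=5, h2=7, slot 5 occupied -> index 12.
Insert 514: h=7, slot 7 empty -> index 7.
Table: [—, —, 54, 471, 810, 31, —, 514, 902, 291, 738, —, 18]

2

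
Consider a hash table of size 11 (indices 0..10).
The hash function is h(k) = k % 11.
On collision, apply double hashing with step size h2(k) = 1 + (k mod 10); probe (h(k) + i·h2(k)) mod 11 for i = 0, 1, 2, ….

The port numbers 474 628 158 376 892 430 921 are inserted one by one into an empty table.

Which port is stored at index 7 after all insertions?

Insert 474: h=1, slot 1 empty -> index 1.
Insert 628: h=1, h2=9, slot 1 occupied -> index 10.
Insert 158: h=4, slot 4 empty -> index 4.
Insert 376: h=2, slot 2 empty -> index 2.
Insert 892: h=1, h2=3, slots 1,4 occupied -> index 7.
Insert 430: h=1, h2=1, slots 1,2 occupied -> index 3.
Insert 921: h=8, slot 8 empty -> index 8.
Table: [∅, 474, 376, 430, 158, ∅, ∅, 892, 921, ∅, 628]

892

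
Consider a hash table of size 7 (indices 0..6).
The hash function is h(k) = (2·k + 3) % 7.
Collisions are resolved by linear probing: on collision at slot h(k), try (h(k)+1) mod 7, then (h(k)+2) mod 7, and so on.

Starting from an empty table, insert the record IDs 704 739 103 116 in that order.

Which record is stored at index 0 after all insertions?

704: h=4 => slot 4
739: h=4, probe 4,5 => slot 5
103: h=6 => slot 6
116: h=4, probe 4,5,6,0 => slot 0
Table: [116, -, -, -, 704, 739, 103]

116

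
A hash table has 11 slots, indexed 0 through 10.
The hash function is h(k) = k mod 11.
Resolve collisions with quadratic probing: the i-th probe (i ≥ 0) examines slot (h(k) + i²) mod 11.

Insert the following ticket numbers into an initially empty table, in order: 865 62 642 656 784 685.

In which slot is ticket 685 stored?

865 hashes to 7; slot 7 is free -> place at 7.
62 hashes to 7; 7 taken -> place at 8.
642 hashes to 4; slot 4 is free -> place at 4.
656 hashes to 7; 7,8 taken -> place at 0.
784 hashes to 3; slot 3 is free -> place at 3.
685 hashes to 3; 3,4,7 taken -> place at 1.
Table: [656, 685, ., 784, 642, ., ., 865, 62, ., .]

1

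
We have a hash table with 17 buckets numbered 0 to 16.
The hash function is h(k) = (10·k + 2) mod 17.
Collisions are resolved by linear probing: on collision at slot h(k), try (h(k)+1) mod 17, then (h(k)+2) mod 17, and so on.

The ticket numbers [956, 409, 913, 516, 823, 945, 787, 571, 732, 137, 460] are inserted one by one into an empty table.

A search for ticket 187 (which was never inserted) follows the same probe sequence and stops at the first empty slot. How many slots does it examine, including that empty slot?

4

956: h=8 => slot 8
409: h=12 => slot 12
913: h=3 => slot 3
516: h=11 => slot 11
823: h=4 => slot 4
945: h=0 => slot 0
787: h=1 => slot 1
571: h=0, probe 0,1,2 => slot 2
732: h=12, probe 12,13 => slot 13
137: h=12, probe 12,13,14 => slot 14
460: h=12, probe 12,13,14,15 => slot 15
Table: [945, 787, 571, 913, 823, -, -, -, 956, -, -, 516, 409, 732, 137, 460, -]
Lookup 187: h=2, probe 2,3,4,5 → slot 5 empty, not found.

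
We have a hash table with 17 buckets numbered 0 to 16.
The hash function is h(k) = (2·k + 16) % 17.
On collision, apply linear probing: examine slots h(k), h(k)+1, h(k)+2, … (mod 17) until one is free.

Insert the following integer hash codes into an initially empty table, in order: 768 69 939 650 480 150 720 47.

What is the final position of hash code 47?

12

768: h=5 => slot 5
69: h=1 => slot 1
939: h=7 => slot 7
650: h=7, probe 7,8 => slot 8
480: h=7, probe 7,8,9 => slot 9
150: h=10 => slot 10
720: h=11 => slot 11
47: h=8, probe 8,9,10,11,12 => slot 12
Table: [—, 69, —, —, —, 768, —, 939, 650, 480, 150, 720, 47, —, —, —, —]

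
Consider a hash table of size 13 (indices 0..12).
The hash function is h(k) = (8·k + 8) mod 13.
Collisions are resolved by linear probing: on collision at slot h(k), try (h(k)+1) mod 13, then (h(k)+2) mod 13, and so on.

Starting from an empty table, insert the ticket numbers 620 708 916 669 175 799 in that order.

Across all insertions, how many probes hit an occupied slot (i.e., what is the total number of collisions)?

10

620 hashes to 2; slot 2 is free -> place at 2.
708 hashes to 4; slot 4 is free -> place at 4.
916 hashes to 4; 4 taken -> place at 5.
669 hashes to 4; 4,5 taken -> place at 6.
175 hashes to 4; 4,5,6 taken -> place at 7.
799 hashes to 4; 4,5,6,7 taken -> place at 8.
Table: [_, _, 620, _, 708, 916, 669, 175, 799, _, _, _, _]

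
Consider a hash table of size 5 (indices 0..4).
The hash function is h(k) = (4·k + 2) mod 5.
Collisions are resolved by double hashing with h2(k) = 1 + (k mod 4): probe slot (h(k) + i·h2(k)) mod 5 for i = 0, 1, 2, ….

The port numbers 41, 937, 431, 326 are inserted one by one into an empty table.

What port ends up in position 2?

41 hashes to 1; slot 1 is free → place at 1.
937 hashes to 0; slot 0 is free → place at 0.
431 hashes to 1, h2=4; 1,0 taken → place at 4.
326 hashes to 1, h2=3; 1,4 taken → place at 2.
Table: [937, 41, 326, -, 431]

326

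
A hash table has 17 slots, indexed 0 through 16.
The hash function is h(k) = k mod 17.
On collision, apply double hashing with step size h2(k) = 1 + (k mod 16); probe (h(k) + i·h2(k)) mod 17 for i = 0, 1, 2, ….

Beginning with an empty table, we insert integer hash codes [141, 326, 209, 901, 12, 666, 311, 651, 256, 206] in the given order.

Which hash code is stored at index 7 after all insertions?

209

141 hashes to 5; slot 5 is free -> place at 5.
326 hashes to 3; slot 3 is free -> place at 3.
209 hashes to 5, h2=2; 5 taken -> place at 7.
901 hashes to 0; slot 0 is free -> place at 0.
12 hashes to 12; slot 12 is free -> place at 12.
666 hashes to 3, h2=11; 3 taken -> place at 14.
311 hashes to 5, h2=8; 5 taken -> place at 13.
651 hashes to 5, h2=12; 5,0,12,7 taken -> place at 2.
256 hashes to 1; slot 1 is free -> place at 1.
206 hashes to 2, h2=15; 2,0 taken -> place at 15.
Table: [901, 256, 651, 326, -, 141, -, 209, -, -, -, -, 12, 311, 666, 206, -]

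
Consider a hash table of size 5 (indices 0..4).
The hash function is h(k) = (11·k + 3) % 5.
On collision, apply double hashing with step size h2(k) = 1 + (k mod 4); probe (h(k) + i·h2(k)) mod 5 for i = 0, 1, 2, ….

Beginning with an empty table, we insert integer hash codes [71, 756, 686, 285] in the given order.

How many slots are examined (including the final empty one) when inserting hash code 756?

2

71 hashes to 4; slot 4 is free → place at 4.
756 hashes to 4, h2=1; 4 taken → place at 0.
686 hashes to 4, h2=3; 4 taken → place at 2.
285 hashes to 3; slot 3 is free → place at 3.
Table: [756, _, 686, 285, 71]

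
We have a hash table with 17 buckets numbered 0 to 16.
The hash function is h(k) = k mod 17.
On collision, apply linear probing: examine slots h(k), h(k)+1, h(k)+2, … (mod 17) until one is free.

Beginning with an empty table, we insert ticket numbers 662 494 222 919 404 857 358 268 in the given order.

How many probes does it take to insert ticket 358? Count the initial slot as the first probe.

4

662: h=16 → slot 16
494: h=1 → slot 1
222: h=1, probe 1,2 → slot 2
919: h=1, probe 1,2,3 → slot 3
404: h=13 → slot 13
857: h=7 → slot 7
358: h=1, probe 1,2,3,4 → slot 4
268: h=13, probe 13,14 → slot 14
Table: [_, 494, 222, 919, 358, _, _, 857, _, _, _, _, _, 404, 268, _, 662]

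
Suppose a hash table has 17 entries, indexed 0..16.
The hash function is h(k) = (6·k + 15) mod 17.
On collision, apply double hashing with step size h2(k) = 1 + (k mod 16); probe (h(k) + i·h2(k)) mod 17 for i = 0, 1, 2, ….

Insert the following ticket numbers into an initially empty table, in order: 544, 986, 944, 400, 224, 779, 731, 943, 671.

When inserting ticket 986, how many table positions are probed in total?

2

544: h=15 => slot 15
986: h=15, h2=11, probe 15,9 => slot 9
944: h=1 => slot 1
400: h=1, h2=1, probe 1,2 => slot 2
224: h=16 => slot 16
779: h=14 => slot 14
731: h=15, h2=12, probe 15,10 => slot 10
943: h=12 => slot 12
671: h=12, h2=16, probe 12,11 => slot 11
Table: [∅, 944, 400, ∅, ∅, ∅, ∅, ∅, ∅, 986, 731, 671, 943, ∅, 779, 544, 224]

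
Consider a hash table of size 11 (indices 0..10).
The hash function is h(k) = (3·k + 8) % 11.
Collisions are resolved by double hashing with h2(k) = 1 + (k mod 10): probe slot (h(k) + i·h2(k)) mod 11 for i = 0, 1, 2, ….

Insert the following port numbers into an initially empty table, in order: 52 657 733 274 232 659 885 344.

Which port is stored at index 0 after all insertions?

733

Insert 52: h=10, slot 10 empty -> index 10.
Insert 657: h=10, h2=8, slot 10 occupied -> index 7.
Insert 733: h=7, h2=4, slot 7 occupied -> index 0.
Insert 274: h=5, slot 5 empty -> index 5.
Insert 232: h=0, h2=3, slot 0 occupied -> index 3.
Insert 659: h=5, h2=10, slot 5 occupied -> index 4.
Insert 885: h=1, slot 1 empty -> index 1.
Insert 344: h=6, slot 6 empty -> index 6.
Table: [733, 885, —, 232, 659, 274, 344, 657, —, —, 52]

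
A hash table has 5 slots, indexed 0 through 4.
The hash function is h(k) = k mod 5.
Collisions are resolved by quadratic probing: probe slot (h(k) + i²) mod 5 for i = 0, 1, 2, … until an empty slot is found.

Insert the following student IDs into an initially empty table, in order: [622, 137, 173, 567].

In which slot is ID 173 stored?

Insert 622: h=2, slot 2 empty -> index 2.
Insert 137: h=2, slot 2 occupied -> index 3.
Insert 173: h=3, slot 3 occupied -> index 4.
Insert 567: h=2, slots 2,3 occupied -> index 1.
Table: [—, 567, 622, 137, 173]

4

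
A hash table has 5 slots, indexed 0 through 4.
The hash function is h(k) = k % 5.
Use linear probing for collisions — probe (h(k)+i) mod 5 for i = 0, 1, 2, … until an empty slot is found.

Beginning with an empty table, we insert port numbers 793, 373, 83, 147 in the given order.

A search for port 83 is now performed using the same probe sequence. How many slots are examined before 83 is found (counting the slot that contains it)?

3

793: h=3 → slot 3
373: h=3, probe 3,4 → slot 4
83: h=3, probe 3,4,0 → slot 0
147: h=2 → slot 2
Table: [83, —, 147, 793, 373]
Lookup 83: h=3, probe 3,4,0 → found at 0.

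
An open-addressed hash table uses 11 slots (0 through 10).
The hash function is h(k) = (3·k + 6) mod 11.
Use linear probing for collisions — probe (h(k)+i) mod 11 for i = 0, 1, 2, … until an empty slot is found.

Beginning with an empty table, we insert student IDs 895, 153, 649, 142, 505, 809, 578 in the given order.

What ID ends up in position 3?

153

895 hashes to 7; slot 7 is free → place at 7.
153 hashes to 3; slot 3 is free → place at 3.
649 hashes to 6; slot 6 is free → place at 6.
142 hashes to 3; 3 taken → place at 4.
505 hashes to 3; 3,4 taken → place at 5.
809 hashes to 2; slot 2 is free → place at 2.
578 hashes to 2; 2,3,4,5,6,7 taken → place at 8.
Table: [-, -, 809, 153, 142, 505, 649, 895, 578, -, -]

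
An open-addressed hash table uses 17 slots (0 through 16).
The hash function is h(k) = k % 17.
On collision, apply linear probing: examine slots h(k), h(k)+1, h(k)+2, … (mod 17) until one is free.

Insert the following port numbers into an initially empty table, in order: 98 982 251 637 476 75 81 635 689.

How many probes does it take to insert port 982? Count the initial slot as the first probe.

Insert 98: h=13, slot 13 empty => index 13.
Insert 982: h=13, slot 13 occupied => index 14.
Insert 251: h=13, slots 13,14 occupied => index 15.
Insert 637: h=8, slot 8 empty => index 8.
Insert 476: h=0, slot 0 empty => index 0.
Insert 75: h=7, slot 7 empty => index 7.
Insert 81: h=13, slots 13,14,15 occupied => index 16.
Insert 635: h=6, slot 6 empty => index 6.
Insert 689: h=9, slot 9 empty => index 9.
Table: [476, _, _, _, _, _, 635, 75, 637, 689, _, _, _, 98, 982, 251, 81]

2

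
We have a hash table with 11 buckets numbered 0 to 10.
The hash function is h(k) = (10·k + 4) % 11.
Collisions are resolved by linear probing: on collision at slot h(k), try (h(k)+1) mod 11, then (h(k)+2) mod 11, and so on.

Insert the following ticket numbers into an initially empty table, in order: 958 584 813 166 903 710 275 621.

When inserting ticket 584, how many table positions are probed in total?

2

958 hashes to 3; slot 3 is free => place at 3.
584 hashes to 3; 3 taken => place at 4.
813 hashes to 5; slot 5 is free => place at 5.
166 hashes to 3; 3,4,5 taken => place at 6.
903 hashes to 3; 3,4,5,6 taken => place at 7.
710 hashes to 9; slot 9 is free => place at 9.
275 hashes to 4; 4,5,6,7 taken => place at 8.
621 hashes to 10; slot 10 is free => place at 10.
Table: [_, _, _, 958, 584, 813, 166, 903, 275, 710, 621]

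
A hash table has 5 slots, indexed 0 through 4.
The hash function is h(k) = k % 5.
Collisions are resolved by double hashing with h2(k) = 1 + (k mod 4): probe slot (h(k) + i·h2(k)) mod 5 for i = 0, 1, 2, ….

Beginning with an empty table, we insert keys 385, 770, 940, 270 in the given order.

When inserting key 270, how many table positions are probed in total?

4

385 hashes to 0; slot 0 is free => place at 0.
770 hashes to 0, h2=3; 0 taken => place at 3.
940 hashes to 0, h2=1; 0 taken => place at 1.
270 hashes to 0, h2=3; 0,3,1 taken => place at 4.
Table: [385, 940, ∅, 770, 270]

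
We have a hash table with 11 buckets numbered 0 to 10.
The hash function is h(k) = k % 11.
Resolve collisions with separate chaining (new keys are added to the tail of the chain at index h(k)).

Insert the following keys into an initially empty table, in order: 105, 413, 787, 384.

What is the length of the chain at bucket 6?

3

105 -> bucket 6
413 -> bucket 6 (collision)
787 -> bucket 6 (collision)
384 -> bucket 10
Final buckets:
0: ∅
1: ∅
2: ∅
3: ∅
4: ∅
5: ∅
6: 105 -> 413 -> 787
7: ∅
8: ∅
9: ∅
10: 384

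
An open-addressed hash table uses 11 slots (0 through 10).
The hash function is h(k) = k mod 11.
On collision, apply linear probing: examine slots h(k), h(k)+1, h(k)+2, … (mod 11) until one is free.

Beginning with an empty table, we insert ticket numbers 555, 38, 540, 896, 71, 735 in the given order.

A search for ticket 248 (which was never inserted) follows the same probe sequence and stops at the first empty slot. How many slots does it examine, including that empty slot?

555: h=5 => slot 5
38: h=5, probe 5,6 => slot 6
540: h=1 => slot 1
896: h=5, probe 5,6,7 => slot 7
71: h=5, probe 5,6,7,8 => slot 8
735: h=9 => slot 9
Table: [-, 540, -, -, -, 555, 38, 896, 71, 735, -]
Lookup 248: h=6, probe 6,7,8,9,10 → slot 10 empty, not found.

5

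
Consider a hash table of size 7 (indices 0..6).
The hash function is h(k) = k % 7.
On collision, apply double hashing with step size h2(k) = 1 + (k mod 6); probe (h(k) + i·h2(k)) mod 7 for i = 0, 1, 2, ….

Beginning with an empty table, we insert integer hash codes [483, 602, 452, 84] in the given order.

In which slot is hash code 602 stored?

483: h=0 -> slot 0
602: h=0, h2=3, probe 0,3 -> slot 3
452: h=4 -> slot 4
84: h=0, h2=1, probe 0,1 -> slot 1
Table: [483, 84, ., 602, 452, ., .]

3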